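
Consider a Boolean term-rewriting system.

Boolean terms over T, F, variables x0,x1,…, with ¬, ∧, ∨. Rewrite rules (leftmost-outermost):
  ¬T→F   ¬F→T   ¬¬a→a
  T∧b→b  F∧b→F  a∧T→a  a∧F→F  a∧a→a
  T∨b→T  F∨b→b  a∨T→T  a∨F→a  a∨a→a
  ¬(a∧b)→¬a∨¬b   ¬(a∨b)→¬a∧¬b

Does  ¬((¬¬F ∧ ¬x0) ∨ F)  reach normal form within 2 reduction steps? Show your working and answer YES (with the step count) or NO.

  start: ¬((¬¬F ∧ ¬x0) ∨ F)
  [1] ¬(¬¬F ∧ ¬x0) ∧ ¬F
  [2] (¬¬¬F ∨ ¬¬x0) ∧ ¬F

Answer: NO — after 2 steps the term is (¬¬¬F ∨ ¬¬x0) ∧ ¬F, not yet normal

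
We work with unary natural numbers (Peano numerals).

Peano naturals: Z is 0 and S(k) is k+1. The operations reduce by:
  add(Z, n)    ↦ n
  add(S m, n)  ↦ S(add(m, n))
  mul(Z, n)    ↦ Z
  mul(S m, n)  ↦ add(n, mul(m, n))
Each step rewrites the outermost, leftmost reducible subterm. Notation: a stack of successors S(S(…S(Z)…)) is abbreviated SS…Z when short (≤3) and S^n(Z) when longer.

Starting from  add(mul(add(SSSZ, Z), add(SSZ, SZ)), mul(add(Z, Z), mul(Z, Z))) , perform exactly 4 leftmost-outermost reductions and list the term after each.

Answer: after 4 steps: add(S(add(add(SZ, SZ), mul(add(SSZ, Z), add(SSZ, SZ)))), mul(add(Z, Z), mul(Z, Z)))

Derivation:
  start: add(mul(add(SSSZ, Z), add(SSZ, SZ)), mul(add(Z, Z), mul(Z, Z)))
  →1  add(mul(S(add(SSZ, Z)), add(SSZ, SZ)), mul(add(Z, Z), mul(Z, Z)))
  →2  add(add(add(SSZ, SZ), mul(add(SSZ, Z), add(SSZ, SZ))), mul(add(Z, Z), mul(Z, Z)))
  →3  add(add(S(add(SZ, SZ)), mul(add(SSZ, Z), add(SSZ, SZ))), mul(add(Z, Z), mul(Z, Z)))
  →4  add(S(add(add(SZ, SZ), mul(add(SSZ, Z), add(SSZ, SZ)))), mul(add(Z, Z), mul(Z, Z)))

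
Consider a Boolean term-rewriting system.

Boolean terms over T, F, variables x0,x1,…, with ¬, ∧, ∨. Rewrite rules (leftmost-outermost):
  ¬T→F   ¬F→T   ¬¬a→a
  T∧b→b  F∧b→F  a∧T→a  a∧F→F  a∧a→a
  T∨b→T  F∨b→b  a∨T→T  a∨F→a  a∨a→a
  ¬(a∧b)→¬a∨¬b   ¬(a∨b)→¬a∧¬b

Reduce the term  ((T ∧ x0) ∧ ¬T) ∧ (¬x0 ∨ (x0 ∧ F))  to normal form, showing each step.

Answer: normal form = F  (in 4 steps)

Reduction:
  start: ((T ∧ x0) ∧ ¬T) ∧ (¬x0 ∨ (x0 ∧ F))
  [1] (x0 ∧ ¬T) ∧ (¬x0 ∨ (x0 ∧ F))
  [2] (x0 ∧ F) ∧ (¬x0 ∨ (x0 ∧ F))
  [3] F ∧ (¬x0 ∨ (x0 ∧ F))
  [4] F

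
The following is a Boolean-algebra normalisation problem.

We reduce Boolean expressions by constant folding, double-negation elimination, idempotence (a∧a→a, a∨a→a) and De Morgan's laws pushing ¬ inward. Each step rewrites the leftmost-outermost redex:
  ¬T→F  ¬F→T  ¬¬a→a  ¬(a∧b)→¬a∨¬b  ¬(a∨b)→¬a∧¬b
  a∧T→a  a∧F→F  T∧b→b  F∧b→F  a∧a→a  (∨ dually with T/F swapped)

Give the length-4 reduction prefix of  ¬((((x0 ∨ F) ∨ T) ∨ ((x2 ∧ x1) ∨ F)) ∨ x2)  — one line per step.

Answer: after 4 steps: (((¬x0 ∧ ¬F) ∧ ¬T) ∧ ¬((x2 ∧ x1) ∨ F)) ∧ ¬x2

Reduction:
  start: ¬((((x0 ∨ F) ∨ T) ∨ ((x2 ∧ x1) ∨ F)) ∨ x2)
  →1  ¬(((x0 ∨ F) ∨ T) ∨ ((x2 ∧ x1) ∨ F)) ∧ ¬x2
  →2  (¬((x0 ∨ F) ∨ T) ∧ ¬((x2 ∧ x1) ∨ F)) ∧ ¬x2
  →3  ((¬(x0 ∨ F) ∧ ¬T) ∧ ¬((x2 ∧ x1) ∨ F)) ∧ ¬x2
  →4  (((¬x0 ∧ ¬F) ∧ ¬T) ∧ ¬((x2 ∧ x1) ∨ F)) ∧ ¬x2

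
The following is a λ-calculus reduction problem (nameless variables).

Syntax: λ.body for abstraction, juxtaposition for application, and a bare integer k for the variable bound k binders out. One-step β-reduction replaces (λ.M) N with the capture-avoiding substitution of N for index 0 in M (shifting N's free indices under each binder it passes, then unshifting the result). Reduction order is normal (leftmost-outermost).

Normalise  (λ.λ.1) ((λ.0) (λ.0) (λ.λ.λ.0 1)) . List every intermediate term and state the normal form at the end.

Answer: normal form = λ.λ.λ.λ.0 1  (in 3 steps)

Working:
  start: (λ.λ.1) ((λ.0) (λ.0) (λ.λ.λ.0 1))
  [1] λ.(λ.0) (λ.0) (λ.λ.λ.0 1)
  [2] λ.(λ.0) (λ.λ.λ.0 1)
  [3] λ.λ.λ.λ.0 1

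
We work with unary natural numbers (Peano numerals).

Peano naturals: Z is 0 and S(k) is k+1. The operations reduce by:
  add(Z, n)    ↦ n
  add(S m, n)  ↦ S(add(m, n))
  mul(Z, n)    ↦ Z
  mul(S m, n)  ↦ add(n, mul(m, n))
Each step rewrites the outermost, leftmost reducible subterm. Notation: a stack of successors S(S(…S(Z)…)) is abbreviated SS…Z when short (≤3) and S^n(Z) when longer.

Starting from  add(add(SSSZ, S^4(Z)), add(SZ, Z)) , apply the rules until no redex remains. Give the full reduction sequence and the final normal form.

  start: add(add(SSSZ, S^4(Z)), add(SZ, Z))
  →1  add(S(add(SSZ, S^4(Z))), add(SZ, Z))
  →2  S(add(add(SSZ, S^4(Z)), add(SZ, Z)))
  →3  S(add(S(add(SZ, S^4(Z))), add(SZ, Z)))
  →4  S(S(add(add(SZ, S^4(Z)), add(SZ, Z))))
  →5  S(S(add(S(add(Z, S^4(Z))), add(SZ, Z))))
  →6  S(S(S(add(add(Z, S^4(Z)), add(SZ, Z)))))
  →7  S(S(S(add(S^4(Z), add(SZ, Z)))))
  →8  S(S(S(S(add(SSSZ, add(SZ, Z))))))
  →9  S(S(S(S(S(add(SSZ, add(SZ, Z)))))))
  →10  S(S(S(S(S(S(add(SZ, add(SZ, Z))))))))
  →11  S(S(S(S(S(S(S(add(Z, add(SZ, Z)))))))))
  →12  S(S(S(S(S(S(S(add(SZ, Z))))))))
  →13  S(S(S(S(S(S(S(S(add(Z, Z)))))))))
  →14  S^8(Z)

Answer: normal form = S^8(Z)  (in 14 steps)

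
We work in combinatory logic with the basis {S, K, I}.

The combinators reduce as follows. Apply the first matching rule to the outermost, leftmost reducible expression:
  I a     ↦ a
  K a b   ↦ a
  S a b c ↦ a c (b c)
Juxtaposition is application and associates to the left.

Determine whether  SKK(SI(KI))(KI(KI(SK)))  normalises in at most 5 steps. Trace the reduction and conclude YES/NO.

  start: SKK(SI(KI))(KI(KI(SK)))
  →1  K(SI(KI))(K(SI(KI)))(KI(KI(SK)))
  →2  SI(KI)(KI(KI(SK)))
  →3  I(KI(KI(SK)))(KI(KI(KI(SK))))
  →4  KI(KI(SK))(KI(KI(KI(SK))))
  →5  I(KI(KI(KI(SK))))

Answer: NO — after 5 steps the term is I(KI(KI(KI(SK)))), not yet normal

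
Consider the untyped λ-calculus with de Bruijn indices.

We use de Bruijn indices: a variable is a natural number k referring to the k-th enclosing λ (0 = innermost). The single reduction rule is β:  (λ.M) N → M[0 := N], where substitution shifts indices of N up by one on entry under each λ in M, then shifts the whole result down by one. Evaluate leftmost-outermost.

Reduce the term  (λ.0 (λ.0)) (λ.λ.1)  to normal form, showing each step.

Answer: normal form = λ.λ.0  (in 2 steps)

Derivation:
  start: (λ.0 (λ.0)) (λ.λ.1)
  →1  (λ.λ.1) (λ.0)
  →2  λ.λ.0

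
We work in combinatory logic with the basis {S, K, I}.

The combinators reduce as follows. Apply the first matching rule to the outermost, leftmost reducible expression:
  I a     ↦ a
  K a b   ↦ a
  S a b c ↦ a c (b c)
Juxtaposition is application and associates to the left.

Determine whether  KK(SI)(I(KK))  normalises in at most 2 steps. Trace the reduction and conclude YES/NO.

  start: KK(SI)(I(KK))
  step 1: K(I(KK))
  step 2: K(KK)

Answer: YES — reaches normal form K(KK) in 2 ≤ 2 steps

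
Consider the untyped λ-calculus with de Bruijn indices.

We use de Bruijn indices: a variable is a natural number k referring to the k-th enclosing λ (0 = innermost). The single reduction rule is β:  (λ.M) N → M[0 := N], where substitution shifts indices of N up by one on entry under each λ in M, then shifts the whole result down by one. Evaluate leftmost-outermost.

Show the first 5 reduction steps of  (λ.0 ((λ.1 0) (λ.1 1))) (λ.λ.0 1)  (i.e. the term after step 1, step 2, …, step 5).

Answer: after 5 steps: λ.0 (λ.0 (λ.λ.0 (λ.λ.0 1)))

Derivation:
  start: (λ.0 ((λ.1 0) (λ.1 1))) (λ.λ.0 1)
  →1  (λ.λ.0 1) ((λ.(λ.λ.0 1) 0) (λ.(λ.λ.0 1) (λ.λ.0 1)))
  →2  λ.0 ((λ.(λ.λ.0 1) 0) (λ.(λ.λ.0 1) (λ.λ.0 1)))
  →3  λ.0 ((λ.λ.0 1) (λ.(λ.λ.0 1) (λ.λ.0 1)))
  →4  λ.0 (λ.0 (λ.(λ.λ.0 1) (λ.λ.0 1)))
  →5  λ.0 (λ.0 (λ.λ.0 (λ.λ.0 1)))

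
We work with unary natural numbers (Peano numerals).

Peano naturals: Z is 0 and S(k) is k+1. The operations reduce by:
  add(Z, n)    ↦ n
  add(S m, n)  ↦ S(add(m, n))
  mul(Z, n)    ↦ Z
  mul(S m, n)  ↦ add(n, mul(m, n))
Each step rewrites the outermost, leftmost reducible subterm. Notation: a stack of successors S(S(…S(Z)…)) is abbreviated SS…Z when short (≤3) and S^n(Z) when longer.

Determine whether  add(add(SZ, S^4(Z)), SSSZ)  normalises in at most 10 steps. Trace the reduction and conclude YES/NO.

  start: add(add(SZ, S^4(Z)), SSSZ)
  →1  add(S(add(Z, S^4(Z))), SSSZ)
  →2  S(add(add(Z, S^4(Z)), SSSZ))
  →3  S(add(S^4(Z), SSSZ))
  →4  S(S(add(SSSZ, SSSZ)))
  →5  S(S(S(add(SSZ, SSSZ))))
  →6  S(S(S(S(add(SZ, SSSZ)))))
  →7  S(S(S(S(S(add(Z, SSSZ))))))
  →8  S^8(Z)

Answer: YES — reaches normal form S^8(Z) in 8 ≤ 10 steps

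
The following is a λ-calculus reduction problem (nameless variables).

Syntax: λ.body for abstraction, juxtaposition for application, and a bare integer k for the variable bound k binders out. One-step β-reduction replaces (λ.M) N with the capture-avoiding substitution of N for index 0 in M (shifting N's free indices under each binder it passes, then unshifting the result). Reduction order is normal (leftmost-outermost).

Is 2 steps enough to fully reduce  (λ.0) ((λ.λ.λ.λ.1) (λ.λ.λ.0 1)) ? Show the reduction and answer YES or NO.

Answer: YES — reaches normal form λ.λ.λ.1 in 2 ≤ 2 steps

Derivation:
  start: (λ.0) ((λ.λ.λ.λ.1) (λ.λ.λ.0 1))
  →1  (λ.λ.λ.λ.1) (λ.λ.λ.0 1)
  →2  λ.λ.λ.1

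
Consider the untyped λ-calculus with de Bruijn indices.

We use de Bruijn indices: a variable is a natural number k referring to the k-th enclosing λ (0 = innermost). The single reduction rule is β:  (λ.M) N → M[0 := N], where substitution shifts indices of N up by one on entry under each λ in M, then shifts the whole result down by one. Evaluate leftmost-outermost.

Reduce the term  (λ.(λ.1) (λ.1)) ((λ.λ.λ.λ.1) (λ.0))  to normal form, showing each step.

Answer: normal form = λ.λ.λ.1  (in 3 steps)

Derivation:
  start: (λ.(λ.1) (λ.1)) ((λ.λ.λ.λ.1) (λ.0))
  step 1: (λ.(λ.λ.λ.λ.1) (λ.0)) (λ.(λ.λ.λ.λ.1) (λ.0))
  step 2: (λ.λ.λ.λ.1) (λ.0)
  step 3: λ.λ.λ.1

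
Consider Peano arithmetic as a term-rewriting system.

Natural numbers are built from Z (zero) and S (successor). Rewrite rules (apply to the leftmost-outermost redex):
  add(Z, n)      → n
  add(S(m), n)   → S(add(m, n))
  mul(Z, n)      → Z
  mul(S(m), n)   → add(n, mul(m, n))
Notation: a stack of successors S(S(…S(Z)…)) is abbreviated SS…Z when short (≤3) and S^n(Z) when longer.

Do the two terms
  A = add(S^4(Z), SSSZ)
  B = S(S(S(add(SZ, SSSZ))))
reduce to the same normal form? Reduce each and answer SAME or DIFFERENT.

Term A:
  start: add(S^4(Z), SSSZ)
  [1] S(add(SSSZ, SSSZ))
  [2] S(S(add(SSZ, SSSZ)))
  [3] S(S(S(add(SZ, SSSZ))))
  [4] S(S(S(S(add(Z, SSSZ)))))
  [5] S^7(Z)

Term B:
  start: S(S(S(add(SZ, SSSZ))))
  [1] S(S(S(S(add(Z, SSSZ)))))
  [2] S^7(Z)

Answer: SAME — A ⇓ S^7(Z), B ⇓ S^7(Z)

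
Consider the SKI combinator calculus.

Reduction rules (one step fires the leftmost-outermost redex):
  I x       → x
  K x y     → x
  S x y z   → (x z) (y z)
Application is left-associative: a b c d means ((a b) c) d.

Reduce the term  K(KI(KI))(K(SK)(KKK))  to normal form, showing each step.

Answer: normal form = I  (in 2 steps)

Reduction:
  start: K(KI(KI))(K(SK)(KKK))
  step 1: KI(KI)
  step 2: I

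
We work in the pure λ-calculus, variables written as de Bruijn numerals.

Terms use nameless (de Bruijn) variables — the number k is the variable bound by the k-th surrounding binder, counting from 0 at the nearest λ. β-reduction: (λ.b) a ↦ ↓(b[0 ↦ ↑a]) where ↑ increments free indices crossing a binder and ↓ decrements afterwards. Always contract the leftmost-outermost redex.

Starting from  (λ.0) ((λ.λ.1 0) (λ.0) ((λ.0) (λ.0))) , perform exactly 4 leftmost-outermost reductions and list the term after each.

  start: (λ.0) ((λ.λ.1 0) (λ.0) ((λ.0) (λ.0)))
  [1] (λ.λ.1 0) (λ.0) ((λ.0) (λ.0))
  [2] (λ.(λ.0) 0) ((λ.0) (λ.0))
  [3] (λ.0) ((λ.0) (λ.0))
  [4] (λ.0) (λ.0)

Answer: after 4 steps: (λ.0) (λ.0)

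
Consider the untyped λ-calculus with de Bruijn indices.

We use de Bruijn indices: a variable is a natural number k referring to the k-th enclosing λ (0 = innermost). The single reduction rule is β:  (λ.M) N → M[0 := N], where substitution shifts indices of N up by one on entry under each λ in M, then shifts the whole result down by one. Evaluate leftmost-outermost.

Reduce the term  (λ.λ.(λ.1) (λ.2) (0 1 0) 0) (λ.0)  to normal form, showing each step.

  start: (λ.λ.(λ.1) (λ.2) (0 1 0) 0) (λ.0)
  [1] λ.(λ.1) (λ.λ.0) (0 (λ.0) 0) 0
  [2] λ.0 (0 (λ.0) 0) 0

Answer: normal form = λ.0 (0 (λ.0) 0) 0  (in 2 steps)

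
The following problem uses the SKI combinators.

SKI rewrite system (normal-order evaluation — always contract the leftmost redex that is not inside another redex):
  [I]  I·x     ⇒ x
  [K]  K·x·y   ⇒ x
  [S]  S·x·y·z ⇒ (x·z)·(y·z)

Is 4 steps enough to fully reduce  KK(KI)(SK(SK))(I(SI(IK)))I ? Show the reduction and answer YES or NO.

Answer: YES — reaches normal form I in 4 ≤ 4 steps

Working:
  start: KK(KI)(SK(SK))(I(SI(IK)))I
  [1] K(SK(SK))(I(SI(IK)))I
  [2] SK(SK)I
  [3] KI(SKI)
  [4] I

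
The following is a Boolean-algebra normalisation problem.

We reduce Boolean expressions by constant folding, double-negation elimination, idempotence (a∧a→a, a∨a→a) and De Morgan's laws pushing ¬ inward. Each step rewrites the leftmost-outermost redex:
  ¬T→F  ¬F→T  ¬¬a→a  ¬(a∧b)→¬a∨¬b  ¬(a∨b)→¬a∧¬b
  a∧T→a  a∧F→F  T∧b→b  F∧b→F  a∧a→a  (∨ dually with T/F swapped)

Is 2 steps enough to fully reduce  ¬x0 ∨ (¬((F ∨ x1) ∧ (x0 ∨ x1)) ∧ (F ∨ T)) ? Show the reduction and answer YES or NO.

Answer: NO — after 2 steps the term is ¬x0 ∨ (((¬F ∧ ¬x1) ∨ ¬(x0 ∨ x1)) ∧ (F ∨ T)), not yet normal

Derivation:
  start: ¬x0 ∨ (¬((F ∨ x1) ∧ (x0 ∨ x1)) ∧ (F ∨ T))
  →1  ¬x0 ∨ ((¬(F ∨ x1) ∨ ¬(x0 ∨ x1)) ∧ (F ∨ T))
  →2  ¬x0 ∨ (((¬F ∧ ¬x1) ∨ ¬(x0 ∨ x1)) ∧ (F ∨ T))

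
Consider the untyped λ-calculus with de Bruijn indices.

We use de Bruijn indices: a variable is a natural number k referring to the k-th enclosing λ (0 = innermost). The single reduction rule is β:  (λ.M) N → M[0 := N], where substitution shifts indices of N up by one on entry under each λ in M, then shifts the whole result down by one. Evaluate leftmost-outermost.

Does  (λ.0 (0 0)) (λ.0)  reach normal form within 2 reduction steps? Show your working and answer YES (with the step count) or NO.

Answer: NO — after 2 steps the term is (λ.0) (λ.0), not yet normal

Working:
  start: (λ.0 (0 0)) (λ.0)
  →1  (λ.0) ((λ.0) (λ.0))
  →2  (λ.0) (λ.0)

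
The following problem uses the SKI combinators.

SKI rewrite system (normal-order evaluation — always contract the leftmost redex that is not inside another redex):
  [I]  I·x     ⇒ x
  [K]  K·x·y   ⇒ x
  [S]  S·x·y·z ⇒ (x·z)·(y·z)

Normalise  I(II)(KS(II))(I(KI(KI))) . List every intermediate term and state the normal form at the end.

Answer: normal form = SI  (in 6 steps)

Derivation:
  start: I(II)(KS(II))(I(KI(KI)))
  step 1: II(KS(II))(I(KI(KI)))
  step 2: I(KS(II))(I(KI(KI)))
  step 3: KS(II)(I(KI(KI)))
  step 4: S(I(KI(KI)))
  step 5: S(KI(KI))
  step 6: SI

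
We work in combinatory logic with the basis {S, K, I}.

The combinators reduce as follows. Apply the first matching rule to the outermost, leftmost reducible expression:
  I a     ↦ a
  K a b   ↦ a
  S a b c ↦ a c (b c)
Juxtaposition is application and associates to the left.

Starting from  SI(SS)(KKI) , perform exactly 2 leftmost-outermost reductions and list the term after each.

  start: SI(SS)(KKI)
  →1  I(KKI)(SS(KKI))
  →2  KKI(SS(KKI))

Answer: after 2 steps: KKI(SS(KKI))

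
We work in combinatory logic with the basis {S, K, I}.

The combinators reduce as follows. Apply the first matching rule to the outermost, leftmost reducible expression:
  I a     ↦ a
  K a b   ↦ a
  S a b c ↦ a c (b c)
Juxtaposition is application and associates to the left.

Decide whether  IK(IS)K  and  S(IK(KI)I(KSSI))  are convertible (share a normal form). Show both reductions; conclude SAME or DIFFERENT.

Answer: DIFFERENT — A ⇓ S, B ⇓ SI

Derivation:
Term A:
  start: IK(IS)K
  step 1: K(IS)K
  step 2: IS
  step 3: S

Term B:
  start: S(IK(KI)I(KSSI))
  step 1: S(K(KI)I(KSSI))
  step 2: S(KI(KSSI))
  step 3: SI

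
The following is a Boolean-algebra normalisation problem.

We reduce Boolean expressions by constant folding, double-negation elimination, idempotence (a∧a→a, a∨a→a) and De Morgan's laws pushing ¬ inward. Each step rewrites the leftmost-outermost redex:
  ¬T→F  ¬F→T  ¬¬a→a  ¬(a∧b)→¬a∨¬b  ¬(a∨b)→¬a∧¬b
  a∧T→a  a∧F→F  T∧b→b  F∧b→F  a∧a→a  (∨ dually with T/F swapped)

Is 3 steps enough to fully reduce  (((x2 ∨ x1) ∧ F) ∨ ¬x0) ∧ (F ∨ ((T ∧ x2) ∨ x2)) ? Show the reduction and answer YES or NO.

Answer: NO — after 3 steps the term is ¬x0 ∧ ((T ∧ x2) ∨ x2), not yet normal

Working:
  start: (((x2 ∨ x1) ∧ F) ∨ ¬x0) ∧ (F ∨ ((T ∧ x2) ∨ x2))
  step 1: (F ∨ ¬x0) ∧ (F ∨ ((T ∧ x2) ∨ x2))
  step 2: ¬x0 ∧ (F ∨ ((T ∧ x2) ∨ x2))
  step 3: ¬x0 ∧ ((T ∧ x2) ∨ x2)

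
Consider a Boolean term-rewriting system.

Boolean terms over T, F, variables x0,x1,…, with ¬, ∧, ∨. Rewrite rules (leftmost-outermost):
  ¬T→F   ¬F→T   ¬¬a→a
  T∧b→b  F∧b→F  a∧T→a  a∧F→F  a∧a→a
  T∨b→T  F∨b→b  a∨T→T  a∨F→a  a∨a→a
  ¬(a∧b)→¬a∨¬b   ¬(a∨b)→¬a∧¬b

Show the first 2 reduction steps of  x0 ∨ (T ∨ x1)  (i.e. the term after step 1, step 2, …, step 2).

Answer: after 2 steps: T

Derivation:
  start: x0 ∨ (T ∨ x1)
  [1] x0 ∨ T
  [2] T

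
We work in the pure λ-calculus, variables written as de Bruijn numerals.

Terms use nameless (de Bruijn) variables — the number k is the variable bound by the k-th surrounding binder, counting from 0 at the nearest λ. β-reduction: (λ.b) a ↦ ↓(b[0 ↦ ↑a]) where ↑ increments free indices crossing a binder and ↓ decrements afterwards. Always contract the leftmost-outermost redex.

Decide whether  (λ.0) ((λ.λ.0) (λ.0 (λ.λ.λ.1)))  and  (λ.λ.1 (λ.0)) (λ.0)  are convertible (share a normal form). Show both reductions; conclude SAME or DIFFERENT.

Answer: DIFFERENT — A ⇓ λ.0, B ⇓ λ.λ.0

Reduction:
Term A:
  start: (λ.0) ((λ.λ.0) (λ.0 (λ.λ.λ.1)))
  step 1: (λ.λ.0) (λ.0 (λ.λ.λ.1))
  step 2: λ.0

Term B:
  start: (λ.λ.1 (λ.0)) (λ.0)
  step 1: λ.(λ.0) (λ.0)
  step 2: λ.λ.0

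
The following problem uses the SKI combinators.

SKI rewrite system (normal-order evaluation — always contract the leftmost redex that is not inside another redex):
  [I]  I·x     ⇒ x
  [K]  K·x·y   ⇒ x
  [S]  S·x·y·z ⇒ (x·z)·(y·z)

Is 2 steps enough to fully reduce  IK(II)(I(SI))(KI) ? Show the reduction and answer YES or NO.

Answer: NO — after 2 steps the term is II(KI), not yet normal

Reduction:
  start: IK(II)(I(SI))(KI)
  step 1: K(II)(I(SI))(KI)
  step 2: II(KI)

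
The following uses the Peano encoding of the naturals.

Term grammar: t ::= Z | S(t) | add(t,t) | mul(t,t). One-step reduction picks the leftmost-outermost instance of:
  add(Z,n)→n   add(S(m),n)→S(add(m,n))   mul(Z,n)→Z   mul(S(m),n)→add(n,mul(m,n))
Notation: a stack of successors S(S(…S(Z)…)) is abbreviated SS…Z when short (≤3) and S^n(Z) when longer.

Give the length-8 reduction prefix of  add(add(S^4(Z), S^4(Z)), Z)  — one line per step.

  start: add(add(S^4(Z), S^4(Z)), Z)
  [1] add(S(add(SSSZ, S^4(Z))), Z)
  [2] S(add(add(SSSZ, S^4(Z)), Z))
  [3] S(add(S(add(SSZ, S^4(Z))), Z))
  [4] S(S(add(add(SSZ, S^4(Z)), Z)))
  [5] S(S(add(S(add(SZ, S^4(Z))), Z)))
  [6] S(S(S(add(add(SZ, S^4(Z)), Z))))
  [7] S(S(S(add(S(add(Z, S^4(Z))), Z))))
  [8] S(S(S(S(add(add(Z, S^4(Z)), Z)))))

Answer: after 8 steps: S(S(S(S(add(add(Z, S^4(Z)), Z)))))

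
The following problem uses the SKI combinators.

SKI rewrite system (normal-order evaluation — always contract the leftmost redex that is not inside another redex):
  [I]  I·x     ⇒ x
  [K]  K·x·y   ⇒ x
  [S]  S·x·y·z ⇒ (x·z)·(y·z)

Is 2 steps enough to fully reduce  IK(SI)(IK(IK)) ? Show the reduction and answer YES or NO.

Answer: YES — reaches normal form SI in 2 ≤ 2 steps

Derivation:
  start: IK(SI)(IK(IK))
  step 1: K(SI)(IK(IK))
  step 2: SI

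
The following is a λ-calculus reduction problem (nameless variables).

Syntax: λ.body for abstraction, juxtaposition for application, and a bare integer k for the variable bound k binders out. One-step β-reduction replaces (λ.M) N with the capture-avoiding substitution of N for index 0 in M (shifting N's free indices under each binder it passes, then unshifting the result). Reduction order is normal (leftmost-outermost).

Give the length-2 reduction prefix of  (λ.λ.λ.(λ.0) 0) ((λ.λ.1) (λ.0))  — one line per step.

  start: (λ.λ.λ.(λ.0) 0) ((λ.λ.1) (λ.0))
  step 1: λ.λ.(λ.0) 0
  step 2: λ.λ.0

Answer: after 2 steps: λ.λ.0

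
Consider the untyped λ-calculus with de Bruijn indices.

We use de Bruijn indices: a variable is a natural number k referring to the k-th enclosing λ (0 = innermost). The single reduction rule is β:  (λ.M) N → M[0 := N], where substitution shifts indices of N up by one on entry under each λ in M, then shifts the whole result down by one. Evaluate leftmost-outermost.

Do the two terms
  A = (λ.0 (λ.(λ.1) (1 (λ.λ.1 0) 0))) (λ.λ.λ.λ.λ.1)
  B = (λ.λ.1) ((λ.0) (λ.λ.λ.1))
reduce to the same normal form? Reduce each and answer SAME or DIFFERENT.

Term A:
  start: (λ.0 (λ.(λ.1) (1 (λ.λ.1 0) 0))) (λ.λ.λ.λ.λ.1)
  →1  (λ.λ.λ.λ.λ.1) (λ.(λ.1) ((λ.λ.λ.λ.λ.1) (λ.λ.1 0) 0))
  →2  λ.λ.λ.λ.1

Term B:
  start: (λ.λ.1) ((λ.0) (λ.λ.λ.1))
  →1  λ.(λ.0) (λ.λ.λ.1)
  →2  λ.λ.λ.λ.1

Answer: SAME — A ⇓ λ.λ.λ.λ.1, B ⇓ λ.λ.λ.λ.1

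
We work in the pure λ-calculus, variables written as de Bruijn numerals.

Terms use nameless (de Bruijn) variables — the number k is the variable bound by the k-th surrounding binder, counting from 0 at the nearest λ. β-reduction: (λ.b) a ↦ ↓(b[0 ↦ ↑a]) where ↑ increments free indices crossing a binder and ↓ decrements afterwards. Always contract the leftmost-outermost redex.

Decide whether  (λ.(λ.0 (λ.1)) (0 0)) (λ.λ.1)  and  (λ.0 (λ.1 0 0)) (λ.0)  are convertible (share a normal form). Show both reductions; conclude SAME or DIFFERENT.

Answer: DIFFERENT — A ⇓ λ.λ.1, B ⇓ λ.0 0

Reduction:
Term A:
  start: (λ.(λ.0 (λ.1)) (0 0)) (λ.λ.1)
  step 1: (λ.0 (λ.1)) ((λ.λ.1) (λ.λ.1))
  step 2: (λ.λ.1) (λ.λ.1) (λ.(λ.λ.1) (λ.λ.1))
  step 3: (λ.λ.λ.1) (λ.(λ.λ.1) (λ.λ.1))
  step 4: λ.λ.1

Term B:
  start: (λ.0 (λ.1 0 0)) (λ.0)
  step 1: (λ.0) (λ.(λ.0) 0 0)
  step 2: λ.(λ.0) 0 0
  step 3: λ.0 0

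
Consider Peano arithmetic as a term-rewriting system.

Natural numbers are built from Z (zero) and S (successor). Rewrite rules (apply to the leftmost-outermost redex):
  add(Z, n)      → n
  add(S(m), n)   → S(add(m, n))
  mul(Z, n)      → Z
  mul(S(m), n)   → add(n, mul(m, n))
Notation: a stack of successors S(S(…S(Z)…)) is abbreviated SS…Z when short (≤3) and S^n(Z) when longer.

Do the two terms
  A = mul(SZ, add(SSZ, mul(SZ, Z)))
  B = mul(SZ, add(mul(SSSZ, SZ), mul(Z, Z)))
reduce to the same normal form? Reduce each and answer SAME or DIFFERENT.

Answer: DIFFERENT — A ⇓ SSZ, B ⇓ SSSZ

Derivation:
Term A:
  start: mul(SZ, add(SSZ, mul(SZ, Z)))
  →1  add(add(SSZ, mul(SZ, Z)), mul(Z, add(SSZ, mul(SZ, Z))))
  →2  add(S(add(SZ, mul(SZ, Z))), mul(Z, add(SSZ, mul(SZ, Z))))
  →3  S(add(add(SZ, mul(SZ, Z)), mul(Z, add(SSZ, mul(SZ, Z)))))
  →4  S(add(S(add(Z, mul(SZ, Z))), mul(Z, add(SSZ, mul(SZ, Z)))))
  →5  S(S(add(add(Z, mul(SZ, Z)), mul(Z, add(SSZ, mul(SZ, Z))))))
  →6  S(S(add(mul(SZ, Z), mul(Z, add(SSZ, mul(SZ, Z))))))
  →7  S(S(add(add(Z, mul(Z, Z)), mul(Z, add(SSZ, mul(SZ, Z))))))
  →8  S(S(add(mul(Z, Z), mul(Z, add(SSZ, mul(SZ, Z))))))
  →9  S(S(add(Z, mul(Z, add(SSZ, mul(SZ, Z))))))
  →10  S(S(mul(Z, add(SSZ, mul(SZ, Z)))))
  →11  SSZ

Term B:
  start: mul(SZ, add(mul(SSSZ, SZ), mul(Z, Z)))
  →1  add(add(mul(SSSZ, SZ), mul(Z, Z)), mul(Z, add(mul(SSSZ, SZ), mul(Z, Z))))
  →2  add(add(add(SZ, mul(SSZ, SZ)), mul(Z, Z)), mul(Z, add(mul(SSSZ, SZ), mul(Z, Z))))
  →3  add(add(S(add(Z, mul(SSZ, SZ))), mul(Z, Z)), mul(Z, add(mul(SSSZ, SZ), mul(Z, Z))))
  →4  add(S(add(add(Z, mul(SSZ, SZ)), mul(Z, Z))), mul(Z, add(mul(SSSZ, SZ), mul(Z, Z))))
  →5  S(add(add(add(Z, mul(SSZ, SZ)), mul(Z, Z)), mul(Z, add(mul(SSSZ, SZ), mul(Z, Z)))))
  →6  S(add(add(mul(SSZ, SZ), mul(Z, Z)), mul(Z, add(mul(SSSZ, SZ), mul(Z, Z)))))
  →7  S(add(add(add(SZ, mul(SZ, SZ)), mul(Z, Z)), mul(Z, add(mul(SSSZ, SZ), mul(Z, Z)))))
  →8  S(add(add(S(add(Z, mul(SZ, SZ))), mul(Z, Z)), mul(Z, add(mul(SSSZ, SZ), mul(Z, Z)))))
  →9  S(add(S(add(add(Z, mul(SZ, SZ)), mul(Z, Z))), mul(Z, add(mul(SSSZ, SZ), mul(Z, Z)))))
  →10  S(S(add(add(add(Z, mul(SZ, SZ)), mul(Z, Z)), mul(Z, add(mul(SSSZ, SZ), mul(Z, Z))))))
  →11  S(S(add(add(mul(SZ, SZ), mul(Z, Z)), mul(Z, add(mul(SSSZ, SZ), mul(Z, Z))))))
  →12  S(S(add(add(add(SZ, mul(Z, SZ)), mul(Z, Z)), mul(Z, add(mul(SSSZ, SZ), mul(Z, Z))))))
  →13  S(S(add(add(S(add(Z, mul(Z, SZ))), mul(Z, Z)), mul(Z, add(mul(SSSZ, SZ), mul(Z, Z))))))
  →14  S(S(add(S(add(add(Z, mul(Z, SZ)), mul(Z, Z))), mul(Z, add(mul(SSSZ, SZ), mul(Z, Z))))))
  →15  S(S(S(add(add(add(Z, mul(Z, SZ)), mul(Z, Z)), mul(Z, add(mul(SSSZ, SZ), mul(Z, Z)))))))
  →16  S(S(S(add(add(mul(Z, SZ), mul(Z, Z)), mul(Z, add(mul(SSSZ, SZ), mul(Z, Z)))))))
  →17  S(S(S(add(add(Z, mul(Z, Z)), mul(Z, add(mul(SSSZ, SZ), mul(Z, Z)))))))
  →18  S(S(S(add(mul(Z, Z), mul(Z, add(mul(SSSZ, SZ), mul(Z, Z)))))))
  →19  S(S(S(add(Z, mul(Z, add(mul(SSSZ, SZ), mul(Z, Z)))))))
  →20  S(S(S(mul(Z, add(mul(SSSZ, SZ), mul(Z, Z))))))
  →21  SSSZ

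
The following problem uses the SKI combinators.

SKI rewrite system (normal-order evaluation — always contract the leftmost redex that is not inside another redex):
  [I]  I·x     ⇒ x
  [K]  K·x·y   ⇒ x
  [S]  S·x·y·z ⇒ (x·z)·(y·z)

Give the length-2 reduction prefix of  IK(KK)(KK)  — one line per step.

  start: IK(KK)(KK)
  [1] K(KK)(KK)
  [2] KK

Answer: after 2 steps: KK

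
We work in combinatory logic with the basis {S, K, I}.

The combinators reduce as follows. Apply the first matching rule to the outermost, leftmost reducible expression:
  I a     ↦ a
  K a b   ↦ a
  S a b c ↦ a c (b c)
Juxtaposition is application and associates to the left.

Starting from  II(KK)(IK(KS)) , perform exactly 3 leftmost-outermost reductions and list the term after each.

  start: II(KK)(IK(KS))
  [1] I(KK)(IK(KS))
  [2] KK(IK(KS))
  [3] K

Answer: after 3 steps: K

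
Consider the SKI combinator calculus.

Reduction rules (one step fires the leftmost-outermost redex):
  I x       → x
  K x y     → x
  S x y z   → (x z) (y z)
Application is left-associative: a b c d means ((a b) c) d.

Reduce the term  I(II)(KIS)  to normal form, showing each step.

Answer: normal form = I  (in 4 steps)

Reduction:
  start: I(II)(KIS)
  →1  II(KIS)
  →2  I(KIS)
  →3  KIS
  →4  I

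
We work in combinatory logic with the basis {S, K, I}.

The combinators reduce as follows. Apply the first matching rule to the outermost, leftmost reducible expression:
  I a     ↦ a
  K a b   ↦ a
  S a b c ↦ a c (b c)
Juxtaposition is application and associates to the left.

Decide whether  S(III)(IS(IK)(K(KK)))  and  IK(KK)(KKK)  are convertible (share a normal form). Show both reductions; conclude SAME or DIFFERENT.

Term A:
  start: S(III)(IS(IK)(K(KK)))
  →1  S(II)(IS(IK)(K(KK)))
  →2  SI(IS(IK)(K(KK)))
  →3  SI(S(IK)(K(KK)))
  →4  SI(SK(K(KK)))

Term B:
  start: IK(KK)(KKK)
  →1  K(KK)(KKK)
  →2  KK

Answer: DIFFERENT — A ⇓ SI(SK(K(KK))), B ⇓ KK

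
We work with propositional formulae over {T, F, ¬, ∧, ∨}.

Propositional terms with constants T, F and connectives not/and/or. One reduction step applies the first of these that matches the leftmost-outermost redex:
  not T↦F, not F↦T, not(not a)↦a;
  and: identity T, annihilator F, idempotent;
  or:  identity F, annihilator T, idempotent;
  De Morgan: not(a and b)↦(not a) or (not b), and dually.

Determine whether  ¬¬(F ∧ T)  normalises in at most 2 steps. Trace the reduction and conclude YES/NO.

Answer: YES — reaches normal form F in 2 ≤ 2 steps

Reduction:
  start: ¬¬(F ∧ T)
  →1  F ∧ T
  →2  F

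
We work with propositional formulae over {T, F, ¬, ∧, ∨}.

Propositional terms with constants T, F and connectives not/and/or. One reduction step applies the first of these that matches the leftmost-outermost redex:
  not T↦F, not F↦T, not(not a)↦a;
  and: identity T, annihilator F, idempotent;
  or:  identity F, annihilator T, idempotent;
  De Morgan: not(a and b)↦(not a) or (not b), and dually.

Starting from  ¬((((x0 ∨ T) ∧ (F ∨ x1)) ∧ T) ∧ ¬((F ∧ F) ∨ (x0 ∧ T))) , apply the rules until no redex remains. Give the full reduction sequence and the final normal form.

  start: ¬((((x0 ∨ T) ∧ (F ∨ x1)) ∧ T) ∧ ¬((F ∧ F) ∨ (x0 ∧ T)))
  →1  ¬(((x0 ∨ T) ∧ (F ∨ x1)) ∧ T) ∨ ¬¬((F ∧ F) ∨ (x0 ∧ T))
  →2  (¬((x0 ∨ T) ∧ (F ∨ x1)) ∨ ¬T) ∨ ¬¬((F ∧ F) ∨ (x0 ∧ T))
  →3  ((¬(x0 ∨ T) ∨ ¬(F ∨ x1)) ∨ ¬T) ∨ ¬¬((F ∧ F) ∨ (x0 ∧ T))
  →4  (((¬x0 ∧ ¬T) ∨ ¬(F ∨ x1)) ∨ ¬T) ∨ ¬¬((F ∧ F) ∨ (x0 ∧ T))
  →5  (((¬x0 ∧ F) ∨ ¬(F ∨ x1)) ∨ ¬T) ∨ ¬¬((F ∧ F) ∨ (x0 ∧ T))
  →6  ((F ∨ ¬(F ∨ x1)) ∨ ¬T) ∨ ¬¬((F ∧ F) ∨ (x0 ∧ T))
  →7  (¬(F ∨ x1) ∨ ¬T) ∨ ¬¬((F ∧ F) ∨ (x0 ∧ T))
  →8  ((¬F ∧ ¬x1) ∨ ¬T) ∨ ¬¬((F ∧ F) ∨ (x0 ∧ T))
  →9  ((T ∧ ¬x1) ∨ ¬T) ∨ ¬¬((F ∧ F) ∨ (x0 ∧ T))
  →10  (¬x1 ∨ ¬T) ∨ ¬¬((F ∧ F) ∨ (x0 ∧ T))
  →11  (¬x1 ∨ F) ∨ ¬¬((F ∧ F) ∨ (x0 ∧ T))
  →12  ¬x1 ∨ ¬¬((F ∧ F) ∨ (x0 ∧ T))
  →13  ¬x1 ∨ ((F ∧ F) ∨ (x0 ∧ T))
  →14  ¬x1 ∨ (F ∨ (x0 ∧ T))
  →15  ¬x1 ∨ (x0 ∧ T)
  →16  ¬x1 ∨ x0

Answer: normal form = ¬x1 ∨ x0  (in 16 steps)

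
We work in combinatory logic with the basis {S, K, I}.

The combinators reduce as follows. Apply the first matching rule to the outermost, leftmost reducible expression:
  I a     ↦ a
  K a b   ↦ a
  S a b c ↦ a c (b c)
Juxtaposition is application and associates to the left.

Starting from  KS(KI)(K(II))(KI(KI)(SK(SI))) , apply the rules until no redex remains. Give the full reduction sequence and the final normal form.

Answer: normal form = S(KI)(SK(SI))  (in 4 steps)

Derivation:
  start: KS(KI)(K(II))(KI(KI)(SK(SI)))
  step 1: S(K(II))(KI(KI)(SK(SI)))
  step 2: S(KI)(KI(KI)(SK(SI)))
  step 3: S(KI)(I(SK(SI)))
  step 4: S(KI)(SK(SI))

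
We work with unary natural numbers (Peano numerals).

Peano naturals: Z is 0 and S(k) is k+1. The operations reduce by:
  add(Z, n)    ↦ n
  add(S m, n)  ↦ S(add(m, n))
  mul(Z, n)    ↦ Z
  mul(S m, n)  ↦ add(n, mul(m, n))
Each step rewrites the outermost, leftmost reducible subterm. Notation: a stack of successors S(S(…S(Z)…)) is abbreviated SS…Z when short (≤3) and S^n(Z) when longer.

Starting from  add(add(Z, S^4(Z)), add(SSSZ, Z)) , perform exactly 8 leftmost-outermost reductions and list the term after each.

Answer: after 8 steps: S(S(S(S(S(S(add(SZ, Z)))))))

Reduction:
  start: add(add(Z, S^4(Z)), add(SSSZ, Z))
  [1] add(S^4(Z), add(SSSZ, Z))
  [2] S(add(SSSZ, add(SSSZ, Z)))
  [3] S(S(add(SSZ, add(SSSZ, Z))))
  [4] S(S(S(add(SZ, add(SSSZ, Z)))))
  [5] S(S(S(S(add(Z, add(SSSZ, Z))))))
  [6] S(S(S(S(add(SSSZ, Z)))))
  [7] S(S(S(S(S(add(SSZ, Z))))))
  [8] S(S(S(S(S(S(add(SZ, Z)))))))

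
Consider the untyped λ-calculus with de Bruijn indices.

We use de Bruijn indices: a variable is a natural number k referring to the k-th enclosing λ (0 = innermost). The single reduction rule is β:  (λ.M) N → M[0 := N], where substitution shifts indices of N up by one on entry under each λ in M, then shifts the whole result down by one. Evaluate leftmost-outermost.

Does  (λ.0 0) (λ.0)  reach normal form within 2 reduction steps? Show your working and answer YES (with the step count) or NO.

  start: (λ.0 0) (λ.0)
  step 1: (λ.0) (λ.0)
  step 2: λ.0

Answer: YES — reaches normal form λ.0 in 2 ≤ 2 steps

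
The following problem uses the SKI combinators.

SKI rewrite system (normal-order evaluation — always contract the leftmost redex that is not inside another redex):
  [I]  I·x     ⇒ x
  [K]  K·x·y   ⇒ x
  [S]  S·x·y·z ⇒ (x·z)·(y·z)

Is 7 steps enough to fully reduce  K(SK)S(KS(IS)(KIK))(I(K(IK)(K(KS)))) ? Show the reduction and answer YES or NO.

  start: K(SK)S(KS(IS)(KIK))(I(K(IK)(K(KS))))
  [1] SK(KS(IS)(KIK))(I(K(IK)(K(KS))))
  [2] K(I(K(IK)(K(KS))))(KS(IS)(KIK)(I(K(IK)(K(KS)))))
  [3] I(K(IK)(K(KS)))
  [4] K(IK)(K(KS))
  [5] IK
  [6] K

Answer: YES — reaches normal form K in 6 ≤ 7 steps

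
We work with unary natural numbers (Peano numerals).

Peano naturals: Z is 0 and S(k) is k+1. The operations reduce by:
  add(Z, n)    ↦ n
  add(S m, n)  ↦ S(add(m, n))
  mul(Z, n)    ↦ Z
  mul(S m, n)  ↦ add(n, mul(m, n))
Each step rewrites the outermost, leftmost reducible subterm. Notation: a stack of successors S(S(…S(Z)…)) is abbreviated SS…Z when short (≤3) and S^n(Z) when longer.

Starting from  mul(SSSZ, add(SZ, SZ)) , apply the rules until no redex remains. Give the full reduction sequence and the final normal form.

Answer: normal form = S^6(Z)  (in 19 steps)

Working:
  start: mul(SSSZ, add(SZ, SZ))
  step 1: add(add(SZ, SZ), mul(SSZ, add(SZ, SZ)))
  step 2: add(S(add(Z, SZ)), mul(SSZ, add(SZ, SZ)))
  step 3: S(add(add(Z, SZ), mul(SSZ, add(SZ, SZ))))
  step 4: S(add(SZ, mul(SSZ, add(SZ, SZ))))
  step 5: S(S(add(Z, mul(SSZ, add(SZ, SZ)))))
  step 6: S(S(mul(SSZ, add(SZ, SZ))))
  step 7: S(S(add(add(SZ, SZ), mul(SZ, add(SZ, SZ)))))
  step 8: S(S(add(S(add(Z, SZ)), mul(SZ, add(SZ, SZ)))))
  step 9: S(S(S(add(add(Z, SZ), mul(SZ, add(SZ, SZ))))))
  step 10: S(S(S(add(SZ, mul(SZ, add(SZ, SZ))))))
  step 11: S(S(S(S(add(Z, mul(SZ, add(SZ, SZ)))))))
  step 12: S(S(S(S(mul(SZ, add(SZ, SZ))))))
  step 13: S(S(S(S(add(add(SZ, SZ), mul(Z, add(SZ, SZ)))))))
  step 14: S(S(S(S(add(S(add(Z, SZ)), mul(Z, add(SZ, SZ)))))))
  step 15: S(S(S(S(S(add(add(Z, SZ), mul(Z, add(SZ, SZ))))))))
  step 16: S(S(S(S(S(add(SZ, mul(Z, add(SZ, SZ))))))))
  step 17: S(S(S(S(S(S(add(Z, mul(Z, add(SZ, SZ)))))))))
  step 18: S(S(S(S(S(S(mul(Z, add(SZ, SZ))))))))
  step 19: S^6(Z)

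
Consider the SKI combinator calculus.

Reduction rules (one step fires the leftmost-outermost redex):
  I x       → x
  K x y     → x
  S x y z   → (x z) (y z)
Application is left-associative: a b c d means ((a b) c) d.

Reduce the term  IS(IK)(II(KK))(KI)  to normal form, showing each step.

  start: IS(IK)(II(KK))(KI)
  step 1: S(IK)(II(KK))(KI)
  step 2: IK(KI)(II(KK)(KI))
  step 3: K(KI)(II(KK)(KI))
  step 4: KI

Answer: normal form = KI  (in 4 steps)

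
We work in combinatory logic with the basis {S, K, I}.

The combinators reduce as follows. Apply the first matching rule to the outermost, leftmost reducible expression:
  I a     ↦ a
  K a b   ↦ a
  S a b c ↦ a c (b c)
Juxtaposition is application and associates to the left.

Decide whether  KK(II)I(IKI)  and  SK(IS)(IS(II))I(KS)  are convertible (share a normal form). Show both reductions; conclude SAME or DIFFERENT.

Answer: DIFFERENT — A ⇓ I, B ⇓ S

Working:
Term A:
  start: KK(II)I(IKI)
  step 1: KI(IKI)
  step 2: I

Term B:
  start: SK(IS)(IS(II))I(KS)
  step 1: K(IS(II))(IS(IS(II)))I(KS)
  step 2: IS(II)I(KS)
  step 3: S(II)I(KS)
  step 4: II(KS)(I(KS))
  step 5: I(KS)(I(KS))
  step 6: KS(I(KS))
  step 7: S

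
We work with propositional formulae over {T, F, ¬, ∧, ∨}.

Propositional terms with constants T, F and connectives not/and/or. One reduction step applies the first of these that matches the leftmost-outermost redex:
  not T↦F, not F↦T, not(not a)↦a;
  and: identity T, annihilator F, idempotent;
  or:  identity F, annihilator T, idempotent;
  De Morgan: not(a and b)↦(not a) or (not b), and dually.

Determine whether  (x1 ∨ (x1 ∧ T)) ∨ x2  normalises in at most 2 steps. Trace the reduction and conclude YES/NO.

Answer: YES — reaches normal form x1 ∨ x2 in 2 ≤ 2 steps

Derivation:
  start: (x1 ∨ (x1 ∧ T)) ∨ x2
  [1] (x1 ∨ x1) ∨ x2
  [2] x1 ∨ x2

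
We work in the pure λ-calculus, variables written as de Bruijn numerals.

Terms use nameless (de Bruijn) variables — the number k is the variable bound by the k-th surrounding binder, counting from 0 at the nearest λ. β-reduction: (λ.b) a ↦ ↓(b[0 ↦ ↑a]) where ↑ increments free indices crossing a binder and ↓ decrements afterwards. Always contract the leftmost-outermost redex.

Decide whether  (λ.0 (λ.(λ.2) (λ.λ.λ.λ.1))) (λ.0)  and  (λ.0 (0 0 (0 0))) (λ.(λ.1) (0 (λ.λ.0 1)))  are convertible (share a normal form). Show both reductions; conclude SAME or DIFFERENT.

Answer: DIFFERENT — A ⇓ λ.λ.0, B ⇓ λ.0

Derivation:
Term A:
  start: (λ.0 (λ.(λ.2) (λ.λ.λ.λ.1))) (λ.0)
  →1  (λ.0) (λ.(λ.λ.0) (λ.λ.λ.λ.1))
  →2  λ.(λ.λ.0) (λ.λ.λ.λ.1)
  →3  λ.λ.0

Term B:
  start: (λ.0 (0 0 (0 0))) (λ.(λ.1) (0 (λ.λ.0 1)))
  →1  (λ.(λ.1) (0 (λ.λ.0 1))) ((λ.(λ.1) (0 (λ.λ.0 1))) (λ.(λ.1) (0 (λ.λ.0 1))) ((λ.(λ.1) (0 (λ.λ.0 1))) (λ.(λ.1) (0 (λ.λ.0 1)))))
  →2  (λ.(λ.(λ.1) (0 (λ.λ.0 1))) (λ.(λ.1) (0 (λ.λ.0 1))) ((λ.(λ.1) (0 (λ.λ.0 1))) (λ.(λ.1) (0 (λ.λ.0 1))))) ((λ.(λ.1) (0 (λ.λ.0 1))) (λ.(λ.1) (0 (λ.λ.0 1))) ((λ.(λ.1) (0 (λ.λ.0 1))) (λ.(λ.1) (0 (λ.λ.0 1)))) (λ.λ.0 1))
  →3  (λ.(λ.1) (0 (λ.λ.0 1))) (λ.(λ.1) (0 (λ.λ.0 1))) ((λ.(λ.1) (0 (λ.λ.0 1))) (λ.(λ.1) (0 (λ.λ.0 1))))
  →4  (λ.λ.(λ.1) (0 (λ.λ.0 1))) ((λ.(λ.1) (0 (λ.λ.0 1))) (λ.λ.0 1)) ((λ.(λ.1) (0 (λ.λ.0 1))) (λ.(λ.1) (0 (λ.λ.0 1))))
  →5  (λ.(λ.1) (0 (λ.λ.0 1))) ((λ.(λ.1) (0 (λ.λ.0 1))) (λ.(λ.1) (0 (λ.λ.0 1))))
  →6  (λ.(λ.(λ.1) (0 (λ.λ.0 1))) (λ.(λ.1) (0 (λ.λ.0 1)))) ((λ.(λ.1) (0 (λ.λ.0 1))) (λ.(λ.1) (0 (λ.λ.0 1))) (λ.λ.0 1))
  →7  (λ.(λ.1) (0 (λ.λ.0 1))) (λ.(λ.1) (0 (λ.λ.0 1)))
  →8  (λ.λ.(λ.1) (0 (λ.λ.0 1))) ((λ.(λ.1) (0 (λ.λ.0 1))) (λ.λ.0 1))
  →9  λ.(λ.1) (0 (λ.λ.0 1))
  →10  λ.0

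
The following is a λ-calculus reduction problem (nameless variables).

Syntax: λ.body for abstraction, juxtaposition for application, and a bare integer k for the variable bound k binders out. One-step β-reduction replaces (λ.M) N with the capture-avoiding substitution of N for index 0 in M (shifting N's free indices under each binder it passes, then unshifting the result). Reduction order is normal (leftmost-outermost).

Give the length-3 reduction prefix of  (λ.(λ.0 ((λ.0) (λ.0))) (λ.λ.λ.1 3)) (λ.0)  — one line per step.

Answer: after 3 steps: λ.λ.1 (λ.0)

Derivation:
  start: (λ.(λ.0 ((λ.0) (λ.0))) (λ.λ.λ.1 3)) (λ.0)
  step 1: (λ.0 ((λ.0) (λ.0))) (λ.λ.λ.1 (λ.0))
  step 2: (λ.λ.λ.1 (λ.0)) ((λ.0) (λ.0))
  step 3: λ.λ.1 (λ.0)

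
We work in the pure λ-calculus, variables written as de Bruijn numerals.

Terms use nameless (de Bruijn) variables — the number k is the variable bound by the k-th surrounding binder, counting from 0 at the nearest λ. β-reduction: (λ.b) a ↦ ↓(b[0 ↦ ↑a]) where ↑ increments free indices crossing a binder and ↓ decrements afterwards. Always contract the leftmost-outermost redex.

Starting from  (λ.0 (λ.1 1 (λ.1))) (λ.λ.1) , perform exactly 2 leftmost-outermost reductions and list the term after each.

  start: (λ.0 (λ.1 1 (λ.1))) (λ.λ.1)
  step 1: (λ.λ.1) (λ.(λ.λ.1) (λ.λ.1) (λ.1))
  step 2: λ.λ.(λ.λ.1) (λ.λ.1) (λ.1)

Answer: after 2 steps: λ.λ.(λ.λ.1) (λ.λ.1) (λ.1)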